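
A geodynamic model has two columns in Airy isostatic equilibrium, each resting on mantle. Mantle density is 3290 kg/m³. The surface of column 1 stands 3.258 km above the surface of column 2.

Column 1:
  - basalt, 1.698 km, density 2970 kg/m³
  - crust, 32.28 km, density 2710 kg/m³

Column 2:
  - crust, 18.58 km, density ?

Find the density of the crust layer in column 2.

2830 kg/m³

Take the compensation level at the base of the deeper column (depth z_c below the surface of column 1) and equate Σ ρ_i t_i down to z_c; mantle fills any gap and the z_c terms cancel.
Column 1: 1.698×2970 + 32.28×2710 + (z_c − 33.978)×3290
Column 2: 3.258×0 + 18.58×ρ + (z_c − 3.258 − 18.58)×3290
The z_c×3290 term appears on both sides and cancels. Collect the known terms of each column as K = Σ(ρt)_known − 3290 × (depth of known layers): K_1 = 92521.86 − 3290×33.978 = −19265.76; K_2 = 0 − 3290×(3.258 + 18.58) = −71847.02.
Balance: K_1 = K_2 + 18.58×ρ, so ρ = (K_1 − K_2)/18.58 = 52581.3/18.58 = 2830 kg/m³.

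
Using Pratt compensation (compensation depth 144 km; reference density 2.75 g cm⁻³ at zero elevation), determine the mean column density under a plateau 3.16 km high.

Pratt balance: ρ_ref D = ρ (D + h).
ρ = ρ_ref D/(D + h) = 2.75 × 144 km/(144 km + 3.16 km) = 2.69 g cm⁻³.

2.69 g cm⁻³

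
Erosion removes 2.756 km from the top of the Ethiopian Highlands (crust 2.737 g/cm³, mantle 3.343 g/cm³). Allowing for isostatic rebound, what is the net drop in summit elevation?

0.5 km

Rebound u = e ρ_c/ρ_m = 2.756 km × 2.737/3.343 = 2.256 km.
Net surface drop = e − u = 2.756 km − 2.256 km = e (ρ_m − ρ_c)/ρ_m = 0.5 km.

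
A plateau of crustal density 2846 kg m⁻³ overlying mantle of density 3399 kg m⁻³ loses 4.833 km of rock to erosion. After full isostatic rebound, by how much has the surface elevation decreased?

Rebound u = e ρ_c/ρ_m = 4.833 km × 2846/3399 = 4.047 km.
Net surface drop = e − u = 4.833 km − 4.047 km = e (ρ_m − ρ_c)/ρ_m = 0.786 km.

0.786 km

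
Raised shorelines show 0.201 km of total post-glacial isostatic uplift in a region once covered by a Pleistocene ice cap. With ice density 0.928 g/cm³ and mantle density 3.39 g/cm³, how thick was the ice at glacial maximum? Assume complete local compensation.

u = t ρ_ice/ρ_m → t = u ρ_m/ρ_ice = 0.201 km × 3.39/0.928 = 0.734 km.

0.734 km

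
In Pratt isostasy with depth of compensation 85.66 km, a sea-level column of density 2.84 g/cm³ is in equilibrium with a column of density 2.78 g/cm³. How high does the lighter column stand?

ρ_ref D = ρ (D + h) → h = D (ρ_ref − ρ)/ρ.
h = 85.66 km × (2.84 − 2.78)/2.78 = 1.85 km.

1.85 km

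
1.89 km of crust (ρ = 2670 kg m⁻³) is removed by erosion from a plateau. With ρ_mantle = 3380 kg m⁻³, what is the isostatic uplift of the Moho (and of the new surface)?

1.49 km

Unloading: uplift u = e ρ_c/ρ_m = 1.89 km × 2670/3380 = 1.49 km.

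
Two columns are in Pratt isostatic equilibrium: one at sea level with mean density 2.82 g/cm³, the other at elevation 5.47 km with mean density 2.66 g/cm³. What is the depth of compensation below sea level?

90.9 km

ρ_ref D = ρ (D + h) → D (ρ_ref − ρ) = ρ h.
D = ρ h/(ρ_ref − ρ) = 2.66 × 5.47 km/(2.82 − 2.66) = 90.9 km.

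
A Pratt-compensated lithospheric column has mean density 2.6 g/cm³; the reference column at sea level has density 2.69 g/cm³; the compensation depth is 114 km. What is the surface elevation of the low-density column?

3.95 km

ρ_ref D = ρ (D + h) → h = D (ρ_ref − ρ)/ρ.
h = 114 km × (2.69 − 2.6)/2.6 = 3.95 km.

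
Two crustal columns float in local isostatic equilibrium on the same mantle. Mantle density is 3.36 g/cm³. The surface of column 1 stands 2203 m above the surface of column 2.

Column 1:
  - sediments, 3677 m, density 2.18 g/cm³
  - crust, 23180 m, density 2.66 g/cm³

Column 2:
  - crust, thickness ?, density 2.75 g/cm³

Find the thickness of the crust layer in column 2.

Take the compensation level at the base of the deeper column (depth z_c below the surface of column 1) and equate Σ ρ_i t_i down to z_c; mantle fills any gap and the z_c terms cancel.
Column 1: 3677×2.18 + 23180×2.66 + (z_c − 26857)×3.36
Column 2: 2203×0 + x×2.75 + (z_c − 2203 − 0 − x)×3.36
The z_c×3.36 term appears on both sides and cancels. Collect the known terms of each column as K = Σ(ρt)_known − 3.36 × (depth of known layers): K_1 = 69674.66 − 3.36×26857 = −20564.86; K_2 = 0 − 3.36×(2203 + 0) = −7402.08.
Balance: K_1 = K_2 − x×(3.36 − 2.75), so x = (K_2 − K_1)/(3.36 − 2.75) = 13162.8/0.61 = 21600 m.

21600 m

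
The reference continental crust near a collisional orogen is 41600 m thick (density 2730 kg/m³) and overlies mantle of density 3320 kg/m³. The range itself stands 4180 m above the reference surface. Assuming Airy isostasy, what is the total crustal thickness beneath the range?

65100 m

Root depth r = h ρ_c / (ρ_m − ρ_c) = 4180 m × 2730 / 590 = 19340 m.
Total thickness = T + h + r = 41600 m + 4180 m + 19340 m = 65100 m.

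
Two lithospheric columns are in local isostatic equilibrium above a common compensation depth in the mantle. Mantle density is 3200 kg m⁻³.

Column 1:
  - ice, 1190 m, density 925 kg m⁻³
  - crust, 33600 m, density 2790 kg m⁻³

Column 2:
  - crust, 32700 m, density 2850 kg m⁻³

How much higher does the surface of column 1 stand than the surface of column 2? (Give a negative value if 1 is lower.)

1570 m

For any compensation level in the mantle, the mantle terms cancel and isostasy reduces to e = (Σt_1 − Σt_2) − (Σ(ρt)_1 − Σ(ρt)_2) / ρ_m.
Σt_1 = 34790 m; Σt_2 = 32700 m; Σ(ρt)_1 = 94844750; Σ(ρt)_2 = 93195000 (in m·kg m⁻³).
e = (34790 − 32700) − (94844750 − 93195000) / 3200 = 1570 m.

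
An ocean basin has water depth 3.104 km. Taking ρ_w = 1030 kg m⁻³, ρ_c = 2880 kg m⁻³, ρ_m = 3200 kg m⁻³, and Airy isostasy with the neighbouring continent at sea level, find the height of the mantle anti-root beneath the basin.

By Archimedes' principle applied to the lithosphere: replacing crust with seawater at the top is compensated by replacing crust with mantle at the base: d (ρ_c − ρ_w) = a (ρ_m − ρ_c).
a = d (ρ_c − ρ_w)/(ρ_m − ρ_c) = 3.104 km × 1850/320 = 17.9 km.

17.9 km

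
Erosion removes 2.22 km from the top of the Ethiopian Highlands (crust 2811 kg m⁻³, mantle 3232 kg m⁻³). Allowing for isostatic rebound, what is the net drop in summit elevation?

Rebound u = e ρ_c/ρ_m = 2.22 km × 2811/3232 = 1.931 km.
Net surface drop = e − u = 2.22 km − 1.931 km = e (ρ_m − ρ_c)/ρ_m = 0.289 km.

0.289 km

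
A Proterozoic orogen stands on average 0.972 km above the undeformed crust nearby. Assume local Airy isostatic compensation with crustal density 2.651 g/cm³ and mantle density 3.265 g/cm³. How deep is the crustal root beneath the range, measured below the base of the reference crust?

4.2 km

For local isostatic compensation: the weight of the topography is balanced by the buoyancy of the root, ρ_c h = (ρ_m − ρ_c) r.
r = h · ρ_c / (ρ_m − ρ_c) = 0.972 km × 2.651 / (3.265 − 2.651) = 4.2 km.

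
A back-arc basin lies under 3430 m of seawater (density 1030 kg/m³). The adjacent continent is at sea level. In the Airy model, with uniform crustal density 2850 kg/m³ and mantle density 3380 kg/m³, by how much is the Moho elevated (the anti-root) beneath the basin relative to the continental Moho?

11800 m

Equating mass per unit area of the two columns: replacing crust with seawater at the top is compensated by replacing crust with mantle at the base: d (ρ_c − ρ_w) = a (ρ_m − ρ_c).
a = d (ρ_c − ρ_w)/(ρ_m − ρ_c) = 3430 m × 1820/530 = 11800 m.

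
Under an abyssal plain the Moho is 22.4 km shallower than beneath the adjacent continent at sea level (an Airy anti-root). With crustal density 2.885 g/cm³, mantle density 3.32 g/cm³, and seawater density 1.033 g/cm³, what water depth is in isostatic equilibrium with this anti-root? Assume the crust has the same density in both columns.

Replacing a thickness d of crust by seawater at the top must be balanced by replacing crust with mantle at the base: d (ρ_c − ρ_w) = a (ρ_m − ρ_c).
d = a (ρ_m − ρ_c)/(ρ_c − ρ_w) = 22.4 km × 0.435/1.852 = 5.26 km.

5.26 km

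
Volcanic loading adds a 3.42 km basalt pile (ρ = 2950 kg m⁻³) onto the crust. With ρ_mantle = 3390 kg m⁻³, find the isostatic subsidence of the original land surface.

2.98 km

Subaerial loading: s = t ρ_load / ρ_m.
s = 3.42 km × 2950/3390 = 2.98 km.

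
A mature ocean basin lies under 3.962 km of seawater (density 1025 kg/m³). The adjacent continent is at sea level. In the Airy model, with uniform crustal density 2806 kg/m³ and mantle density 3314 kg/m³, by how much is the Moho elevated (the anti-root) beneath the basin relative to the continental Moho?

In Airy isostatic equilibrium: replacing crust with seawater at the top is compensated by replacing crust with mantle at the base: d (ρ_c − ρ_w) = a (ρ_m − ρ_c).
a = d (ρ_c − ρ_w)/(ρ_m − ρ_c) = 3.962 km × 1781/508 = 13.9 km.

13.9 km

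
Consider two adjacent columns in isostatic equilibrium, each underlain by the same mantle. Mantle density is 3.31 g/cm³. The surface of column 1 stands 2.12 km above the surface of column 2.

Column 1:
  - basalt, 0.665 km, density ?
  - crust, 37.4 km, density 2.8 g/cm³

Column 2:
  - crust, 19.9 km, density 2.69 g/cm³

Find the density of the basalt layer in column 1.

Take the compensation level at the base of the deeper column (depth z_c below the surface of column 1) and equate Σ ρ_i t_i down to z_c; mantle fills any gap and the z_c terms cancel.
Column 1: 0.665×ρ + 37.4×2.8 + (z_c − 38.065)×3.31
Column 2: 2.12×0 + 19.9×2.69 + (z_c − 2.12 − 19.9)×3.31
The z_c×3.31 term appears on both sides and cancels. Collect the known terms of each column as K = Σ(ρt)_known − 3.31 × (depth of known layers): K_1 = 104.72 − 3.31×38.065 = −21.27515; K_2 = 53.531 − 3.31×(2.12 + 19.9) = −19.3552.
Balance: K_1 + 0.665×ρ = K_2, so ρ = (K_2 − K_1)/0.665 = 1.91995/0.665 = 2.89 g/cm³.

2.89 g/cm³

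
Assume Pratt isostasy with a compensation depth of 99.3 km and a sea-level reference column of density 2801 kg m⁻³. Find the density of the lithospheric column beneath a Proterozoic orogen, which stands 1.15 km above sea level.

2770 kg m⁻³

Pratt balance: ρ_ref D = ρ (D + h).
ρ = ρ_ref D/(D + h) = 2801 × 99.3 km/(99.3 km + 1.15 km) = 2770 kg m⁻³.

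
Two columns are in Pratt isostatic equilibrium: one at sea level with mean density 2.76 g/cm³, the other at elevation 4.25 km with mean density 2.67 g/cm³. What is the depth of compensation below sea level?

ρ_ref D = ρ (D + h) → D (ρ_ref − ρ) = ρ h.
D = ρ h/(ρ_ref − ρ) = 2.67 × 4.25 km/(2.76 − 2.67) = 126 km.

126 km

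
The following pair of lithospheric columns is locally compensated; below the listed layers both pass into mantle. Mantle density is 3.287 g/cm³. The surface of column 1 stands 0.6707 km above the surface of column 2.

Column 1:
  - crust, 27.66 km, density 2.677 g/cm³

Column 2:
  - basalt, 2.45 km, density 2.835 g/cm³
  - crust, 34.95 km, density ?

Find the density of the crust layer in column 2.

2.9 g/cm³

Take the compensation level at the base of the deeper column (depth z_c below the surface of column 1) and equate Σ ρ_i t_i down to z_c; mantle fills any gap and the z_c terms cancel.
Column 1: 27.66×2.677 + (z_c − 27.66)×3.287
Column 2: 0.6707×0 + 2.45×2.835 + 34.95×ρ + (z_c − 0.6707 − 37.4)×3.287
The z_c×3.287 term appears on both sides and cancels. Collect the known terms of each column as K = Σ(ρt)_known − 3.287 × (depth of known layers): K_1 = 74.04582 − 3.287×27.66 = −16.8726; K_2 = 6.94575 − 3.287×(0.6707 + 37.4) = −118.192641.
Balance: K_1 = K_2 + 34.95×ρ, so ρ = (K_1 − K_2)/34.95 = 101.32/34.95 = 2.9 g/cm³.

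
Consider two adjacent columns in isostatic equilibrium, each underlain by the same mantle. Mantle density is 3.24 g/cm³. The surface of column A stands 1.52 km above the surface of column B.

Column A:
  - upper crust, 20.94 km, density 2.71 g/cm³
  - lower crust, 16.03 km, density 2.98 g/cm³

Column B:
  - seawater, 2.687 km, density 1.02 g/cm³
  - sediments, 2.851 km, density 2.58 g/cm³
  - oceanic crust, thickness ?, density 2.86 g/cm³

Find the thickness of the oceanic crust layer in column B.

Take the compensation level at the base of the deeper column (depth z_c below the surface of column A) and equate Σ ρ_i t_i down to z_c; mantle fills any gap and the z_c terms cancel.
Column A: 20.94×2.71 + 16.03×2.98 + (z_c − 36.97)×3.24
Column B: 1.52×0 + 2.687×1.02 + 2.851×2.58 + x×2.86 + (z_c − 1.52 − 5.538 − x)×3.24
The z_c×3.24 term appears on both sides and cancels. Collect the known terms of each column as K = Σ(ρt)_known − 3.24 × (depth of known layers): K_A = 104.5168 − 3.24×36.97 = −15.266; K_B = 10.09632 − 3.24×(1.52 + 5.538) = −12.7716.
Balance: K_A = K_B − x×(3.24 − 2.86), so x = (K_B − K_A)/(3.24 − 2.86) = 2.4944/0.38 = 6.56 km.

6.56 km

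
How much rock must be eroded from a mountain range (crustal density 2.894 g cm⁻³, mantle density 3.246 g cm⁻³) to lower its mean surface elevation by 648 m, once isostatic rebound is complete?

5980 m

Net drop Δ = e − u = e − e ρ_c/ρ_m = e (ρ_m − ρ_c)/ρ_m.
e = Δ ρ_m/(ρ_m − ρ_c) = 648 m × 3.246/0.352 = 5980 m.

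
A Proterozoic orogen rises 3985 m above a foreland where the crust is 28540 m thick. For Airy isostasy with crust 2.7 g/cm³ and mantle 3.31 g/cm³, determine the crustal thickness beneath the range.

50200 m

Root depth r = h ρ_c / (ρ_m − ρ_c) = 3985 m × 2.7 / 0.61 = 17640 m.
Total thickness = T + h + r = 28540 m + 3985 m + 17640 m = 50200 m.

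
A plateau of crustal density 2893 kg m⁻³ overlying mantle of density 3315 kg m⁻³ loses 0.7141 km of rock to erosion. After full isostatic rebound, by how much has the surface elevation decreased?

0.0909 km

Rebound u = e ρ_c/ρ_m = 0.7141 km × 2893/3315 = 0.6232 km.
Net surface drop = e − u = 0.7141 km − 0.6232 km = e (ρ_m − ρ_c)/ρ_m = 0.0909 km.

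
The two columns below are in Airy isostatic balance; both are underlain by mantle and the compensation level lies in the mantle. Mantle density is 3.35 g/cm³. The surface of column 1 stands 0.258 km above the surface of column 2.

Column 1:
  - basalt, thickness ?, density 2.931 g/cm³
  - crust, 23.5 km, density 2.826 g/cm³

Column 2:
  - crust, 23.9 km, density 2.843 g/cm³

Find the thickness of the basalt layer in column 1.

Take the compensation level at the base of the deeper column (depth z_c below the surface of column 1) and equate Σ ρ_i t_i down to z_c; mantle fills any gap and the z_c terms cancel.
Column 1: x×2.931 + 23.5×2.826 + (z_c − 23.5 − x)×3.35
Column 2: 0.258×0 + 23.9×2.843 + (z_c − 0.258 − 23.9)×3.35
The z_c×3.35 term appears on both sides and cancels. Collect the known terms of each column as K = Σ(ρt)_known − 3.35 × (depth of known layers): K_1 = 66.411 − 3.35×23.5 = −12.314; K_2 = 67.9477 − 3.35×(0.258 + 23.9) = −12.9816.
Balance: K_1 − x×(3.35 − 2.931) = K_2, so x = (K_1 − K_2)/(3.35 − 2.931) = 0.6676/0.419 = 1.59 km.

1.59 km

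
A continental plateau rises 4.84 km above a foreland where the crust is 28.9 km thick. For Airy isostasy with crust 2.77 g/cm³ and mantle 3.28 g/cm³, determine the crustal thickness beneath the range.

60 km

Root depth r = h ρ_c / (ρ_m − ρ_c) = 4.84 km × 2.77 / 0.51 = 26.29 km.
Total thickness = T + h + r = 28.9 km + 4.84 km + 26.29 km = 60 km.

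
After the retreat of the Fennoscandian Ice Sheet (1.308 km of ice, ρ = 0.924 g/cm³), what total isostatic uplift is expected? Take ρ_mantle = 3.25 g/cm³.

Removing the load lets mantle flow back in; uplift u satisfies ρ_ice t = ρ_m u.
u = t ρ_ice/ρ_m = 1.308 km × 0.924/3.25 = 0.372 km.

0.372 km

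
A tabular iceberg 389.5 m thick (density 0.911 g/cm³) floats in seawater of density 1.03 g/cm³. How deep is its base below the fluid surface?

344 m

Draft d = t ρ_obj/ρ_fluid = 389.5 m × 0.911/1.03 = 344 m.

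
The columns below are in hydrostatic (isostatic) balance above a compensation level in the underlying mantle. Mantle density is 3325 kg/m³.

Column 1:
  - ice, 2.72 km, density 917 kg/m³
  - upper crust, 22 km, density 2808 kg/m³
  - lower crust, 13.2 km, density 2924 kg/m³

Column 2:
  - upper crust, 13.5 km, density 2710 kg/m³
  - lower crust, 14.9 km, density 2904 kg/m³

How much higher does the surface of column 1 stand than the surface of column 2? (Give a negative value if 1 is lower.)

For any compensation level in the mantle, the mantle terms cancel and isostasy reduces to e = (Σt_1 − Σt_2) − (Σ(ρt)_1 − Σ(ρt)_2) / ρ_m.
Σt_1 = 37.92 km; Σt_2 = 28.4 km; Σ(ρt)_1 = 102867.04; Σ(ρt)_2 = 79854.6 (in km·kg/m³).
e = (37.92 − 28.4) − (102867.04 − 79854.6) / 3325 = 2.6 km.

2.6 km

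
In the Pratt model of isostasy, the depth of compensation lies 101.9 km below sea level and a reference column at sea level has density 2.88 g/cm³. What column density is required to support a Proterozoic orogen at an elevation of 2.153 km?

Pratt balance: ρ_ref D = ρ (D + h).
ρ = ρ_ref D/(D + h) = 2.88 × 101.9 km/(101.9 km + 2.153 km) = 2.82 g/cm³.

2.82 g/cm³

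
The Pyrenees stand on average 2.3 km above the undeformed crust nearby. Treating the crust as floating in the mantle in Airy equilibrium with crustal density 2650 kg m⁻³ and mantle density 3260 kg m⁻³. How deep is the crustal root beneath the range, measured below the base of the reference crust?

In Airy isostatic equilibrium: the weight of the topography is balanced by the buoyancy of the root, ρ_c h = (ρ_m − ρ_c) r.
r = h · ρ_c / (ρ_m − ρ_c) = 2.3 km × 2650 / (3260 − 2650) = 9.99 km.

9.99 km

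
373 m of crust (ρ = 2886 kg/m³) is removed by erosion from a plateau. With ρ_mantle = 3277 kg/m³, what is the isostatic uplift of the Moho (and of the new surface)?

328 m

Unloading: uplift u = e ρ_c/ρ_m = 373 m × 2886/3277 = 328 m.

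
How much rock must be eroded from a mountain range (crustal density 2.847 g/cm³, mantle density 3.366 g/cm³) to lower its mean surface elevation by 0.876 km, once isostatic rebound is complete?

Net drop Δ = e − u = e − e ρ_c/ρ_m = e (ρ_m − ρ_c)/ρ_m.
e = Δ ρ_m/(ρ_m − ρ_c) = 0.876 km × 3.366/0.519 = 5.68 km.

5.68 km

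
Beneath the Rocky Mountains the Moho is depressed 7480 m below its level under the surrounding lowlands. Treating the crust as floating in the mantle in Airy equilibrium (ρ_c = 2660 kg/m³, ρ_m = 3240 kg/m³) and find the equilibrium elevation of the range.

By Archimedes' principle applied to the lithosphere: ρ_c h = (ρ_m − ρ_c) r.
h = r (ρ_m − ρ_c) / ρ_c = 7480 m × (3240 − 2660) / 2660 = 1630 m.

1630 m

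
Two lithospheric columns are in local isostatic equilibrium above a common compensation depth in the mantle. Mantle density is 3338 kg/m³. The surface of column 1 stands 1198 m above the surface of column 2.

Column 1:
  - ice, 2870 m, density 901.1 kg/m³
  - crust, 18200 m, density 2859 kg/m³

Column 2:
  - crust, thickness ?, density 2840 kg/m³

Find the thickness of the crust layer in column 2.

23500 m

Take the compensation level at the base of the deeper column (depth z_c below the surface of column 1) and equate Σ ρ_i t_i down to z_c; mantle fills any gap and the z_c terms cancel.
Column 1: 2870×901.1 + 18200×2859 + (z_c − 21070)×3338
Column 2: 1198×0 + x×2840 + (z_c − 1198 − 0 − x)×3338
The z_c×3338 term appears on both sides and cancels. Collect the known terms of each column as K = Σ(ρt)_known − 3338 × (depth of known layers): K_1 = 54619957 − 3338×21070 = −15711703; K_2 = 0 − 3338×(1198 + 0) = −3998924.
Balance: K_1 = K_2 − x×(3338 − 2840), so x = (K_2 − K_1)/(3338 − 2840) = 11712800/498 = 23500 m.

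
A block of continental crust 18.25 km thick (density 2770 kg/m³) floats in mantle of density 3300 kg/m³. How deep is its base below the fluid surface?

15.3 km

Draft d = t ρ_obj/ρ_fluid = 18.25 km × 2770/3300 = 15.3 km.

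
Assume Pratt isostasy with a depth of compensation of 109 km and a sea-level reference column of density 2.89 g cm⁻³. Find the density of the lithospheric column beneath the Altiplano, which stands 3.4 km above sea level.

Pratt balance: ρ_ref D = ρ (D + h).
ρ = ρ_ref D/(D + h) = 2.89 × 109 km/(109 km + 3.4 km) = 2.8 g cm⁻³.

2.8 g cm⁻³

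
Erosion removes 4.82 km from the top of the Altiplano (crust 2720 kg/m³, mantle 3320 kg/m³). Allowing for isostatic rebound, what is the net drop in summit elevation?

Rebound u = e ρ_c/ρ_m = 4.82 km × 2720/3320 = 3.949 km.
Net surface drop = e − u = 4.82 km − 3.949 km = e (ρ_m − ρ_c)/ρ_m = 0.871 km.

0.871 km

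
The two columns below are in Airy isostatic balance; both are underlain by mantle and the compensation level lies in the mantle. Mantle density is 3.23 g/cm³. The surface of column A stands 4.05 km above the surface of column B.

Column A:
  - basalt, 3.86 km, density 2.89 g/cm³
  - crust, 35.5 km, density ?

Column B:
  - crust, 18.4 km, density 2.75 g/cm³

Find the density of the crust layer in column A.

2.65 g/cm³

Take the compensation level at the base of the deeper column (depth z_c below the surface of column A) and equate Σ ρ_i t_i down to z_c; mantle fills any gap and the z_c terms cancel.
Column A: 3.86×2.89 + 35.5×ρ + (z_c − 39.36)×3.23
Column B: 4.05×0 + 18.4×2.75 + (z_c − 4.05 − 18.4)×3.23
The z_c×3.23 term appears on both sides and cancels. Collect the known terms of each column as K = Σ(ρt)_known − 3.23 × (depth of known layers): K_A = 11.1554 − 3.23×39.36 = −115.9774; K_B = 50.6 − 3.23×(4.05 + 18.4) = −21.9135.
Balance: K_A + 35.5×ρ = K_B, so ρ = (K_B − K_A)/35.5 = 94.0639/35.5 = 2.65 g/cm³.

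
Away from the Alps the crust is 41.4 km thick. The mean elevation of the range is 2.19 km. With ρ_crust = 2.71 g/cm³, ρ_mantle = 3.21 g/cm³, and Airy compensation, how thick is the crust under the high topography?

55.5 km

Root depth r = h ρ_c / (ρ_m − ρ_c) = 2.19 km × 2.71 / 0.5 = 11.87 km.
Total thickness = T + h + r = 41.4 km + 2.19 km + 11.87 km = 55.5 km.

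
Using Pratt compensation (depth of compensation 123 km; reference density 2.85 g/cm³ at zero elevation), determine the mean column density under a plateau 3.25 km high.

2.78 g/cm³

Pratt balance: ρ_ref D = ρ (D + h).
ρ = ρ_ref D/(D + h) = 2.85 × 123 km/(123 km + 3.25 km) = 2.78 g/cm³.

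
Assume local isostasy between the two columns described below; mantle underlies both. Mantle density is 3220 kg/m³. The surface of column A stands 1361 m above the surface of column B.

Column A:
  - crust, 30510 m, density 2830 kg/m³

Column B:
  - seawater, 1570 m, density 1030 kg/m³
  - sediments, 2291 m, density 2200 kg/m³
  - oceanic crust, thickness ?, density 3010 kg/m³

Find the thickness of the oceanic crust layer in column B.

8290 m

Take the compensation level at the base of the deeper column (depth z_c below the surface of column A) and equate Σ ρ_i t_i down to z_c; mantle fills any gap and the z_c terms cancel.
Column A: 30510×2830 + (z_c − 30510)×3220
Column B: 1361×0 + 1570×1030 + 2291×2200 + x×3010 + (z_c − 1361 − 3861 − x)×3220
The z_c×3220 term appears on both sides and cancels. Collect the known terms of each column as K = Σ(ρt)_known − 3220 × (depth of known layers): K_A = 86343300 − 3220×30510 = −11898900; K_B = 6657300 − 3220×(1361 + 3861) = −10157540.
Balance: K_A = K_B − x×(3220 − 3010), so x = (K_B − K_A)/(3220 − 3010) = 1741360/210 = 8290 m.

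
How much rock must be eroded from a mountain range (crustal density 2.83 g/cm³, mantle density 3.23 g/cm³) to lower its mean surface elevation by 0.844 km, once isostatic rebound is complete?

6.82 km

Net drop Δ = e − u = e − e ρ_c/ρ_m = e (ρ_m − ρ_c)/ρ_m.
e = Δ ρ_m/(ρ_m − ρ_c) = 0.844 km × 3.23/0.4 = 6.82 km.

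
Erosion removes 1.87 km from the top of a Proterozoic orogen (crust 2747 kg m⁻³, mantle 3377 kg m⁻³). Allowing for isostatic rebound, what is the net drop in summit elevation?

Rebound u = e ρ_c/ρ_m = 1.87 km × 2747/3377 = 1.521 km.
Net surface drop = e − u = 1.87 km − 1.521 km = e (ρ_m − ρ_c)/ρ_m = 0.349 km.

0.349 km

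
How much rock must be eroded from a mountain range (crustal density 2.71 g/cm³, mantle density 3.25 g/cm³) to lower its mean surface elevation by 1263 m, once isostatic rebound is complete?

Net drop Δ = e − u = e − e ρ_c/ρ_m = e (ρ_m − ρ_c)/ρ_m.
e = Δ ρ_m/(ρ_m − ρ_c) = 1263 m × 3.25/0.54 = 7600 m.

7600 m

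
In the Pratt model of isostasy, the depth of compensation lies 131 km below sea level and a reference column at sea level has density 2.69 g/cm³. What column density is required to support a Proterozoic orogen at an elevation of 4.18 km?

Pratt balance: ρ_ref D = ρ (D + h).
ρ = ρ_ref D/(D + h) = 2.69 × 131 km/(131 km + 4.18 km) = 2.61 g/cm³.

2.61 g/cm³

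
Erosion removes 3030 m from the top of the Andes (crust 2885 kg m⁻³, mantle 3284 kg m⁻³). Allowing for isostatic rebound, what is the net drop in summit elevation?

368 m

Rebound u = e ρ_c/ρ_m = 3030 m × 2885/3284 = 2662 m.
Net surface drop = e − u = 3030 m − 2662 m = e (ρ_m − ρ_c)/ρ_m = 368 m.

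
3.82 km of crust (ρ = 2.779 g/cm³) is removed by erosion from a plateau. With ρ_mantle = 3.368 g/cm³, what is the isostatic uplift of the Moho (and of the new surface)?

Unloading: uplift u = e ρ_c/ρ_m = 3.82 km × 2.779/3.368 = 3.15 km.

3.15 km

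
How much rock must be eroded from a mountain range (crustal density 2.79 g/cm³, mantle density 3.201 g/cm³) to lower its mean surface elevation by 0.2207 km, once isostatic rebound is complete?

Net drop Δ = e − u = e − e ρ_c/ρ_m = e (ρ_m − ρ_c)/ρ_m.
e = Δ ρ_m/(ρ_m − ρ_c) = 0.2207 km × 3.201/0.411 = 1.72 km.

1.72 km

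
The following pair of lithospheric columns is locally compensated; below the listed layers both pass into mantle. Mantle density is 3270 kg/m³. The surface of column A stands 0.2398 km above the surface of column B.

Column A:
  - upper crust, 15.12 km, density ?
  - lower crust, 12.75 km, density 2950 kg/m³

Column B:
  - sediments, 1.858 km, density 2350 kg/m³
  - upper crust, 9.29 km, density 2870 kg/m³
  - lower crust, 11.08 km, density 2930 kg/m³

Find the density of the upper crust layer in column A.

2880 kg/m³

Take the compensation level at the base of the deeper column (depth z_c below the surface of column A) and equate Σ ρ_i t_i down to z_c; mantle fills any gap and the z_c terms cancel.
Column A: 15.12×ρ + 12.75×2950 + (z_c − 27.87)×3270
Column B: 0.2398×0 + 1.858×2350 + 9.29×2870 + 11.08×2930 + (z_c − 0.2398 − 22.228)×3270
The z_c×3270 term appears on both sides and cancels. Collect the known terms of each column as K = Σ(ρt)_known − 3270 × (depth of known layers): K_A = 37612.5 − 3270×27.87 = −53522.4; K_B = 63493 − 3270×(0.2398 + 22.228) = −9976.706.
Balance: K_A + 15.12×ρ = K_B, so ρ = (K_B − K_A)/15.12 = 43545.7/15.12 = 2880 kg/m³.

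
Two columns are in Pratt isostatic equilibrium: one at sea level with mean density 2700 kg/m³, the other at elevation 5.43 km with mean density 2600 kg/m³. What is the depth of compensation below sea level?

ρ_ref D = ρ (D + h) → D (ρ_ref − ρ) = ρ h.
D = ρ h/(ρ_ref − ρ) = 2600 × 5.43 km/(2700 − 2600) = 141 km.

141 km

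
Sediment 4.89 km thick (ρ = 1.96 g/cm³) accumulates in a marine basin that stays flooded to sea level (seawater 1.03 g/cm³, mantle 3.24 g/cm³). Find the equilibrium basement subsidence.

Submarine loading: the sediment displaces seawater, and the subsidence is in turn flooded, so s (ρ_m − ρ_w) = t (ρ_sed − ρ_w).
s = 4.89 km × (1.96 − 1.03) / (3.24 − 1.03) = 2.06 km.

2.06 km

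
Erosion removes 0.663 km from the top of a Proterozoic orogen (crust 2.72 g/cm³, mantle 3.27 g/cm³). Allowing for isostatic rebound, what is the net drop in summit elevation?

Rebound u = e ρ_c/ρ_m = 0.663 km × 2.72/3.27 = 0.5515 km.
Net surface drop = e − u = 0.663 km − 0.5515 km = e (ρ_m − ρ_c)/ρ_m = 0.112 km.

0.112 km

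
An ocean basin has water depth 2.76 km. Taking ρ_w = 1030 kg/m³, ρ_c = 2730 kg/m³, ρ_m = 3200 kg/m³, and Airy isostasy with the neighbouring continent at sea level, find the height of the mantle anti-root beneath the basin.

9.98 km

For local isostatic compensation: replacing crust with seawater at the top is compensated by replacing crust with mantle at the base: d (ρ_c − ρ_w) = a (ρ_m − ρ_c).
a = d (ρ_c − ρ_w)/(ρ_m − ρ_c) = 2.76 km × 1700/470 = 9.98 km.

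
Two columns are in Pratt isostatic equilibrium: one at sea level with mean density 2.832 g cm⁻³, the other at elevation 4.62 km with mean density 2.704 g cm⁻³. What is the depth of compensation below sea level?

ρ_ref D = ρ (D + h) → D (ρ_ref − ρ) = ρ h.
D = ρ h/(ρ_ref − ρ) = 2.704 × 4.62 km/(2.832 − 2.704) = 97.6 km.

97.6 km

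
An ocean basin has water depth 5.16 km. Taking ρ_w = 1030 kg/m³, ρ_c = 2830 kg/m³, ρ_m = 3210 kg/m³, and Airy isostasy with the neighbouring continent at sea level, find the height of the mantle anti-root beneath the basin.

Equating mass per unit area of the two columns: replacing crust with seawater at the top is compensated by replacing crust with mantle at the base: d (ρ_c − ρ_w) = a (ρ_m − ρ_c).
a = d (ρ_c − ρ_w)/(ρ_m − ρ_c) = 5.16 km × 1800/380 = 24.4 km.

24.4 km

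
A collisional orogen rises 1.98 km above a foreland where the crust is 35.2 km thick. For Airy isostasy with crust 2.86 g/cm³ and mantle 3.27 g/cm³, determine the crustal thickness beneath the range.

Root depth r = h ρ_c / (ρ_m − ρ_c) = 1.98 km × 2.86 / 0.41 = 13.81 km.
Total thickness = T + h + r = 35.2 km + 1.98 km + 13.81 km = 51 km.

51 km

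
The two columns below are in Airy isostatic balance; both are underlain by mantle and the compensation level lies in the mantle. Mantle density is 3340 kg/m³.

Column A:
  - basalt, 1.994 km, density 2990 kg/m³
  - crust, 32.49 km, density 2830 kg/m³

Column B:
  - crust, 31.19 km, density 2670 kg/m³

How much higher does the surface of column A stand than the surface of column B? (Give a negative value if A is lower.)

−1.09 km

For any compensation level in the mantle, the mantle terms cancel and isostasy reduces to e = (Σt_A − Σt_B) − (Σ(ρt)_A − Σ(ρt)_B) / ρ_m.
Σt_A = 34.484 km; Σt_B = 31.19 km; Σ(ρt)_A = 97908.76; Σ(ρt)_B = 83277.3 (in km·kg/m³).
e = (34.484 − 31.19) − (97908.76 − 83277.3) / 3340 = −1.09 km.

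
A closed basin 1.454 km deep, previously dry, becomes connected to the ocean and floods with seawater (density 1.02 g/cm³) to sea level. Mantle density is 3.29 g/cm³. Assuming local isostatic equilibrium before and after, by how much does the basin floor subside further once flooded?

0.653 km

After flooding the water column is d + s deep. Its weight must equal the weight of mantle displaced by the extra subsidence s: (d + s) ρ_w = s ρ_m.
s = d ρ_w / (ρ_m − ρ_w) = 1.454 km × 1.02/(3.29 − 1.02) = 0.653 km.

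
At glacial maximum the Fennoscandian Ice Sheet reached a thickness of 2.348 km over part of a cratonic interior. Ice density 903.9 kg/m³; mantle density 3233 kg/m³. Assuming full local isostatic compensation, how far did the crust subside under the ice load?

Balancing pressure at the compensation depth: the ice load ρ_ice t is balanced by mantle displaced below, ρ_m s.
s = t ρ_ice / ρ_m = 2.348 km × 903.9/3233 = 0.656 km.

0.656 km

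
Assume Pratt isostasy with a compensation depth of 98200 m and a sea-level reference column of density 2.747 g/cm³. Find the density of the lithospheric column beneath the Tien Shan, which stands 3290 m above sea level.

Pratt balance: ρ_ref D = ρ (D + h).
ρ = ρ_ref D/(D + h) = 2.747 × 98200 m/(98200 m + 3290 m) = 2.66 g/cm³.

2.66 g/cm³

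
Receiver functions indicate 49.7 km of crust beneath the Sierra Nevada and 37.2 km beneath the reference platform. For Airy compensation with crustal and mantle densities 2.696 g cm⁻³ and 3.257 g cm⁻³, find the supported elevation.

2.15 km

Excess crust Δ = 49.7 km − 37.2 km = 12.5 km, split between elevation h and root r with h + r = Δ.
Airy balance ρ_c h = (ρ_m − ρ_c) r gives r = h ρ_c/(ρ_m − ρ_c), so h (1 + ρ_c/(ρ_m − ρ_c)) = Δ, i.e. h = Δ (ρ_m − ρ_c)/ρ_m.
h = 12.5 km × 0.561/3.257 = 2.15 km.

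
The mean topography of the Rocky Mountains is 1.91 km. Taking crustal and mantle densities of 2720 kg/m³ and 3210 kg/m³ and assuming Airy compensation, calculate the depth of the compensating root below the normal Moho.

For local isostatic compensation: the weight of the topography is balanced by the buoyancy of the root, ρ_c h = (ρ_m − ρ_c) r.
r = h · ρ_c / (ρ_m − ρ_c) = 1.91 km × 2720 / (3210 − 2720) = 10.6 km.

10.6 km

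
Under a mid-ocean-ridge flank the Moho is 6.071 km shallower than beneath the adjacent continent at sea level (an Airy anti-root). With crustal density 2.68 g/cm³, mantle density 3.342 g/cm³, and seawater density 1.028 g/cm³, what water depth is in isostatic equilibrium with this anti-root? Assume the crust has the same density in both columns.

2.43 km

Replacing a thickness d of crust by seawater at the top must be balanced by replacing crust with mantle at the base: d (ρ_c − ρ_w) = a (ρ_m − ρ_c).
d = a (ρ_m − ρ_c)/(ρ_c − ρ_w) = 6.071 km × 0.662/1.652 = 2.43 km.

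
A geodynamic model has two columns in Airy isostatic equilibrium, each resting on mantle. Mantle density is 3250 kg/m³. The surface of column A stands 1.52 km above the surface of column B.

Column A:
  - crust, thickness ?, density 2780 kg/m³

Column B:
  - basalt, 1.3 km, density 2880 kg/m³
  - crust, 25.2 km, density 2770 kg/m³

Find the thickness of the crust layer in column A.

37.3 km

Take the compensation level at the base of the deeper column (depth z_c below the surface of column A) and equate Σ ρ_i t_i down to z_c; mantle fills any gap and the z_c terms cancel.
Column A: x×2780 + (z_c − 0 − x)×3250
Column B: 1.52×0 + 1.3×2880 + 25.2×2770 + (z_c − 1.52 − 26.5)×3250
The z_c×3250 term appears on both sides and cancels. Collect the known terms of each column as K = Σ(ρt)_known − 3250 × (depth of known layers): K_A = 0 − 3250×0 = 0; K_B = 73548 − 3250×(1.52 + 26.5) = −17517.
Balance: K_A − x×(3250 − 2780) = K_B, so x = (K_A − K_B)/(3250 − 2780) = 17517/470 = 37.3 km.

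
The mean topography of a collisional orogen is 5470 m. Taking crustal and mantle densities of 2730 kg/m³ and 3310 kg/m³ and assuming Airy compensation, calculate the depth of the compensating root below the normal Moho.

Isostatic balance requires: the weight of the topography is balanced by the buoyancy of the root, ρ_c h = (ρ_m − ρ_c) r.
r = h · ρ_c / (ρ_m − ρ_c) = 5470 m × 2730 / (3310 − 2730) = 25700 m.

25700 m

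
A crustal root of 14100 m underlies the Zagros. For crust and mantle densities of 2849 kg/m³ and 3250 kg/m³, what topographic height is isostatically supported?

In Airy isostatic equilibrium: ρ_c h = (ρ_m − ρ_c) r.
h = r (ρ_m − ρ_c) / ρ_c = 14100 m × (3250 − 2849) / 2849 = 1980 m.

1980 m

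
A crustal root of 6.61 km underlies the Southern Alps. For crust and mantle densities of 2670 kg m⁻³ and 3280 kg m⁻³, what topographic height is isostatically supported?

In Airy isostatic equilibrium: ρ_c h = (ρ_m − ρ_c) r.
h = r (ρ_m − ρ_c) / ρ_c = 6.61 km × (3280 − 2670) / 2670 = 1.51 km.

1.51 km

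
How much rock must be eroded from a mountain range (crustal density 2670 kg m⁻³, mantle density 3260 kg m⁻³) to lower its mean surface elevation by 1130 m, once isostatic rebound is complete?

6240 m

Net drop Δ = e − u = e − e ρ_c/ρ_m = e (ρ_m − ρ_c)/ρ_m.
e = Δ ρ_m/(ρ_m − ρ_c) = 1130 m × 3260/590 = 6240 m.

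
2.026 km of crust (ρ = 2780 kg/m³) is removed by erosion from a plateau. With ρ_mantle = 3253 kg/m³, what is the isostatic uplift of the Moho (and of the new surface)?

1.73 km

Unloading: uplift u = e ρ_c/ρ_m = 2.026 km × 2780/3253 = 1.73 km.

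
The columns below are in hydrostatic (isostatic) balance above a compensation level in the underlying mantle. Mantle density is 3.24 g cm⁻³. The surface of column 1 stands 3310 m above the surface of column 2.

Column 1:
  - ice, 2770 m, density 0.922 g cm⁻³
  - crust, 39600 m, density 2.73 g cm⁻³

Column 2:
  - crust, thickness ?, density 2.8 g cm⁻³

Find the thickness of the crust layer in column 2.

36100 m

Take the compensation level at the base of the deeper column (depth z_c below the surface of column 1) and equate Σ ρ_i t_i down to z_c; mantle fills any gap and the z_c terms cancel.
Column 1: 2770×0.922 + 39600×2.73 + (z_c − 42370)×3.24
Column 2: 3310×0 + x×2.8 + (z_c − 3310 − 0 − x)×3.24
The z_c×3.24 term appears on both sides and cancels. Collect the known terms of each column as K = Σ(ρt)_known − 3.24 × (depth of known layers): K_1 = 110661.94 − 3.24×42370 = −26616.86; K_2 = 0 − 3.24×(3310 + 0) = −10724.4.
Balance: K_1 = K_2 − x×(3.24 − 2.8), so x = (K_2 − K_1)/(3.24 − 2.8) = 15892.5/0.44 = 36100 m.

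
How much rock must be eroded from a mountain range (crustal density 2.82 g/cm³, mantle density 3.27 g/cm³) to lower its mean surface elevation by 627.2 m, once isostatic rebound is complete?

4560 m

Net drop Δ = e − u = e − e ρ_c/ρ_m = e (ρ_m − ρ_c)/ρ_m.
e = Δ ρ_m/(ρ_m − ρ_c) = 627.2 m × 3.27/0.45 = 4560 m.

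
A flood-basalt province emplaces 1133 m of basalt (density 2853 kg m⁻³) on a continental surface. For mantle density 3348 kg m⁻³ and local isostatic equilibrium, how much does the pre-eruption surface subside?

965 m

Subaerial loading: s = t ρ_load / ρ_m.
s = 1133 m × 2853/3348 = 965 m.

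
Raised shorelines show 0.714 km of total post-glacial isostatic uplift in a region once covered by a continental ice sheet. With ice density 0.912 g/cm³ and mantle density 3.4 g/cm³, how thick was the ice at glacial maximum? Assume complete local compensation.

2.66 km

u = t ρ_ice/ρ_m → t = u ρ_m/ρ_ice = 0.714 km × 3.4/0.912 = 2.66 km.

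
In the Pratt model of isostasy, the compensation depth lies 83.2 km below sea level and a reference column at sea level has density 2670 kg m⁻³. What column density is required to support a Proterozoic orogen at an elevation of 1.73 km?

2620 kg m⁻³

Pratt balance: ρ_ref D = ρ (D + h).
ρ = ρ_ref D/(D + h) = 2670 × 83.2 km/(83.2 km + 1.73 km) = 2620 kg m⁻³.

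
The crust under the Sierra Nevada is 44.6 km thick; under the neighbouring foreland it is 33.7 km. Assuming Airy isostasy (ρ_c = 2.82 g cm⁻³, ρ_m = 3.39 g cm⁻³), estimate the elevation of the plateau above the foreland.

Excess crust Δ = 44.6 km − 33.7 km = 10.9 km, split between elevation h and root r with h + r = Δ.
Airy balance ρ_c h = (ρ_m − ρ_c) r gives r = h ρ_c/(ρ_m − ρ_c), so h (1 + ρ_c/(ρ_m − ρ_c)) = Δ, i.e. h = Δ (ρ_m − ρ_c)/ρ_m.
h = 10.9 km × 0.57/3.39 = 1.83 km.

1.83 km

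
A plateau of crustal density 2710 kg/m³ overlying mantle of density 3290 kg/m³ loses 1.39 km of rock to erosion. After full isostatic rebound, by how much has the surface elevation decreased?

0.245 km

Rebound u = e ρ_c/ρ_m = 1.39 km × 2710/3290 = 1.145 km.
Net surface drop = e − u = 1.39 km − 1.145 km = e (ρ_m − ρ_c)/ρ_m = 0.245 km.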